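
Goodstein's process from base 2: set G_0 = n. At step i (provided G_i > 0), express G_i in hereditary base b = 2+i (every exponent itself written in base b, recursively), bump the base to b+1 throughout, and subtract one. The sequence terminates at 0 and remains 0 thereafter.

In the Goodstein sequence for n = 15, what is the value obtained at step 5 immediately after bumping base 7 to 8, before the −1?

150994944

(0) 15|_2 = 2^(2 + 1) + 2^2 + 2 + 1 ↦ 3^(3 + 1) + 3^3 + 3 + 1|_3 = 112 ⇒ 111
(1) 111|_3 = 3^(3 + 1) + 3^3 + 3 ↦ 4^(4 + 1) + 4^4 + 4|_4 = 1284 ⇒ 1283
(2) 1283|_4 = 4^(4 + 1) + 4^4 + 3 ↦ 5^(5 + 1) + 5^5 + 3|_5 = 18753 ⇒ 18752
(3) 18752|_5 = 5^(5 + 1) + 5^5 + 2 ↦ 6^(6 + 1) + 6^6 + 2|_6 = 326594 ⇒ 326593
(4) 326593|_6 = 6^(6 + 1) + 6^6 + 1 ↦ 7^(7 + 1) + 7^7 + 1|_7 = 6588345 ⇒ 6588344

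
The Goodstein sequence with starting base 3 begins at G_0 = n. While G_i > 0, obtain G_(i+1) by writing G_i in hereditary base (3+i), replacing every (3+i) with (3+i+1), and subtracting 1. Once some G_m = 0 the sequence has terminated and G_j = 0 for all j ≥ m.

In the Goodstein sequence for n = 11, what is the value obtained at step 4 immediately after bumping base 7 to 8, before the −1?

G_0 = 11. HB_3(11) = 3^2 + 2. Bump = 18. G_1 = 17.
G_1 = 17. HB_4(17) = 4^2 + 1. Bump = 26. G_2 = 25.
G_2 = 25. HB_5(25) = 5^2. Bump = 36. G_3 = 35.
G_3 = 35. HB_6(35) = 5·6 + 5. Bump = 40. G_4 = 39.
G_4 = 39. HB_7(39) = 5·7 + 4. Bump = 44. G_5 = 43.

44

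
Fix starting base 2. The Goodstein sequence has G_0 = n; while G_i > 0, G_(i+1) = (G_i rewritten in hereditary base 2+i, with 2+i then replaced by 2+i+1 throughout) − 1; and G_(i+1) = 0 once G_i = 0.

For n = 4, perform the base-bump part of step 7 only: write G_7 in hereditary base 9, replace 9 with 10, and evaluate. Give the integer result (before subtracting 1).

212

i=0: 4 = 2^2 (b=2); 2→3: 3^3 = 27; 27−1 = 26
i=1: 26 = 2·3^2 + 2·3 + 2 (b=3); 3→4: 2·4^2 + 2·4 + 2 = 42; 42−1 = 41
i=2: 41 = 2·4^2 + 2·4 + 1 (b=4); 4→5: 2·5^2 + 2·5 + 1 = 61; 61−1 = 60
i=3: 60 = 2·5^2 + 2·5 (b=5); 5→6: 2·6^2 + 2·6 = 84; 84−1 = 83
i=4: 83 = 2·6^2 + 6 + 5 (b=6); 6→7: 2·7^2 + 7 + 5 = 110; 110−1 = 109
i=5: 109 = 2·7^2 + 7 + 4 (b=7); 7→8: 2·8^2 + 8 + 4 = 140; 140−1 = 139
i=6: 139 = 2·8^2 + 8 + 3 (b=8); 8→9: 2·9^2 + 9 + 3 = 174; 174−1 = 173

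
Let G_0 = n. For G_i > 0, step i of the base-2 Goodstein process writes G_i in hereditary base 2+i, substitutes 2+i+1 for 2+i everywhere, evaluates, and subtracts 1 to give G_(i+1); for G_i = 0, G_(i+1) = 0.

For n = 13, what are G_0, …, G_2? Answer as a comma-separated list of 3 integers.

G_0 = 13. HB_2(13) = 2^(2 + 1) + 2^2 + 1. Bump = 109. G_1 = 108.
G_1 = 108. HB_3(108) = 3^(3 + 1) + 3^3. Bump = 1280. G_2 = 1279.

13, 108, 1279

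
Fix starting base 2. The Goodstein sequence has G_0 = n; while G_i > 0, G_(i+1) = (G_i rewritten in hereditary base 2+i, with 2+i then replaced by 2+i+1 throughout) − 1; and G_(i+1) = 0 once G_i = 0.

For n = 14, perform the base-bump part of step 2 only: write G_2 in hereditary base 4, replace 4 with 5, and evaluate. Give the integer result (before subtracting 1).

step 0: 14 = 2^(2 + 1) + 2^2 + 2; sub 3 for 2: 3^(3 + 1) + 3^3 + 3; = 111; G_1 = 111−1 = 110
step 1: 110 = 3^(3 + 1) + 3^3 + 2; sub 4 for 3: 4^(4 + 1) + 4^4 + 2; = 1282; G_2 = 1282−1 = 1281
step 2: 1281 = 4^(4 + 1) + 4^4 + 1; sub 5 for 4: 5^(5 + 1) + 5^5 + 1; = 18751; G_3 = 18751−1 = 18750

18751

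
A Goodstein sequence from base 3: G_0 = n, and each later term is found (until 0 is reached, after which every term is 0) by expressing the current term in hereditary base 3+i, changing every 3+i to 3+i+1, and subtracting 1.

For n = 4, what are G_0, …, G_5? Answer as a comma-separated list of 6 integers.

4, 4, 4, 3, 2, 1

i=0: 4 = 3 + 1 (b=3); 3→4: 4 + 1 = 5; 5−1 = 4
i=1: 4 = 4 (b=4); 4→5: 5 = 5; 5−1 = 4
i=2: 4 = 4 (b=5); 5→6: 4 = 4; 4−1 = 3
i=3: 3 = 3 (b=6); 6→7: 3 = 3; 3−1 = 2
i=4: 2 = 2 (b=7); 7→8: 2 = 2; 2−1 = 1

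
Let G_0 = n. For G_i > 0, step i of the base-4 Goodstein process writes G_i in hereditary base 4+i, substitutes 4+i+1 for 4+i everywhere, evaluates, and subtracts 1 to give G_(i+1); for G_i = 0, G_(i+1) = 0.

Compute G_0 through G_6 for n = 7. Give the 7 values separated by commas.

step 0: 7 = 4 + 3; sub 5 for 4: 5 + 3; = 8; G_1 = 8−1 = 7
step 1: 7 = 5 + 2; sub 6 for 5: 6 + 2; = 8; G_2 = 8−1 = 7
step 2: 7 = 6 + 1; sub 7 for 6: 7 + 1; = 8; G_3 = 8−1 = 7
step 3: 7 = 7; sub 8 for 7: 8; = 8; G_4 = 8−1 = 7
step 4: 7 = 7; sub 9 for 8: 7; = 7; G_5 = 7−1 = 6
step 5: 6 = 6; sub 10 for 9: 6; = 6; G_6 = 6−1 = 5

7, 7, 7, 7, 7, 6, 5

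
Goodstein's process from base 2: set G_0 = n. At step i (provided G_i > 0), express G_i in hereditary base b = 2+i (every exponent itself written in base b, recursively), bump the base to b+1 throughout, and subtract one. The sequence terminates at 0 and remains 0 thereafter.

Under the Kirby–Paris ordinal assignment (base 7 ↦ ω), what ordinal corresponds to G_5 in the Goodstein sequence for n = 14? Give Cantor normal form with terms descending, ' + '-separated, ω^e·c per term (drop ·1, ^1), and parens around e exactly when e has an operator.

G_0 = 14. HB_2(14) = 2^(2 + 1) + 2^2 + 2. Bump = 111. G_1 = 110.
G_1 = 110. HB_3(110) = 3^(3 + 1) + 3^3 + 2. Bump = 1282. G_2 = 1281.
G_2 = 1281. HB_4(1281) = 4^(4 + 1) + 4^4 + 1. Bump = 18751. G_3 = 18750.
G_3 = 18750. HB_5(18750) = 5^(5 + 1) + 5^5. Bump = 326592. G_4 = 326591.
G_4 = 326591. HB_6(326591) = 6^(6 + 1) + 5·6^5 + 5·6^4 + 5·6^3 + 5·6^2 + 5·6 + 5. Bump = 5862841. G_5 = 5862840.

ω^(ω + 1) + ω^5·5 + ω^4·5 + ω^3·5 + ω^2·5 + ω·5 + 4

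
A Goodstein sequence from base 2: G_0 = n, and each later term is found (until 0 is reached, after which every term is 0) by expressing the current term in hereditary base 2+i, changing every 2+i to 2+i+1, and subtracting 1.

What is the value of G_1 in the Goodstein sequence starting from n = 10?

i=0: 10 = 2^(2 + 1) + 2 (b=2); 2→3: 3^(3 + 1) + 3 = 84; 84−1 = 83
i=1: 83 = 3^(3 + 1) + 2 (b=3); 3→4: 4^(4 + 1) + 2 = 1026; 1026−1 = 1025

83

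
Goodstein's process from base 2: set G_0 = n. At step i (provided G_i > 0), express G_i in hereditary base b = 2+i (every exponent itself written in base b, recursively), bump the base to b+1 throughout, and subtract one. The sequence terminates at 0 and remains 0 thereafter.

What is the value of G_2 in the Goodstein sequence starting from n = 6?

base 2: 6 = 2^2 + 2; at 3: 3^3 + 3 = 30; next = 29
base 3: 29 = 3^3 + 2; at 4: 4^4 + 2 = 258; next = 257
base 4: 257 = 4^4 + 1; at 5: 5^5 + 1 = 3126; next = 3125

257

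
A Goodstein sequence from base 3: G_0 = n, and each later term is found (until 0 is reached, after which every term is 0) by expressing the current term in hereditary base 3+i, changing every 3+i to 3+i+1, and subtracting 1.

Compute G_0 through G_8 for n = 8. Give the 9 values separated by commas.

8 —HB3→ 2·3 + 2 —bump→ 2·4 + 2 = 10 —(−1)→ 9
9 —HB4→ 2·4 + 1 —bump→ 2·5 + 1 = 11 —(−1)→ 10
10 —HB5→ 2·5 —bump→ 2·6 = 12 —(−1)→ 11
11 —HB6→ 6 + 5 —bump→ 7 + 5 = 12 —(−1)→ 11
11 —HB7→ 7 + 4 —bump→ 8 + 4 = 12 —(−1)→ 11
11 —HB8→ 8 + 3 —bump→ 9 + 3 = 12 —(−1)→ 11
11 —HB9→ 9 + 2 —bump→ 10 + 2 = 12 —(−1)→ 11
11 —HB10→ 10 + 1 —bump→ 11 + 1 = 12 —(−1)→ 11

8, 9, 10, 11, 11, 11, 11, 11, 11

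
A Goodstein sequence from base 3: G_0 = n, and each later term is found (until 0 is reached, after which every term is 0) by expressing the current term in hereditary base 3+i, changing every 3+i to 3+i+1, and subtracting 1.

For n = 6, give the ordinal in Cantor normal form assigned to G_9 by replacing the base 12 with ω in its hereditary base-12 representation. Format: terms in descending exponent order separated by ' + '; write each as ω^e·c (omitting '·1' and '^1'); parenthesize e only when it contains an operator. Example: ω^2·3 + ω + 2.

G_0 = 6. HB_3(6) = 2·3. Bump = 8. G_1 = 7.
G_1 = 7. HB_4(7) = 4 + 3. Bump = 8. G_2 = 7.
G_2 = 7. HB_5(7) = 5 + 2. Bump = 8. G_3 = 7.
G_3 = 7. HB_6(7) = 6 + 1. Bump = 8. G_4 = 7.
G_4 = 7. HB_7(7) = 7. Bump = 8. G_5 = 7.
G_5 = 7. HB_8(7) = 7. Bump = 7. G_6 = 6.
G_6 = 6. HB_9(6) = 6. Bump = 6. G_7 = 5.
G_7 = 5. HB_10(5) = 5. Bump = 5. G_8 = 4.
G_8 = 4. HB_11(4) = 4. Bump = 4. G_9 = 3.

3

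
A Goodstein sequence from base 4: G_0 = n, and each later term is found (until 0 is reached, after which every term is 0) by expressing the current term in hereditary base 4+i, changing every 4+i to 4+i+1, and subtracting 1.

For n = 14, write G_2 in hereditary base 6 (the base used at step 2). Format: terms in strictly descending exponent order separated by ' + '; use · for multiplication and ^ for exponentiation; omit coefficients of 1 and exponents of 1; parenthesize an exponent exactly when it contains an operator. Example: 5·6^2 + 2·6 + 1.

G_0 = 14. HB_4(14) = 3·4 + 2. Bump = 17. G_1 = 16.
G_1 = 16. HB_5(16) = 3·5 + 1. Bump = 19. G_2 = 18.
G_2 = 18. HB_6(18) = 3·6. Bump = 21. G_3 = 20.

3·6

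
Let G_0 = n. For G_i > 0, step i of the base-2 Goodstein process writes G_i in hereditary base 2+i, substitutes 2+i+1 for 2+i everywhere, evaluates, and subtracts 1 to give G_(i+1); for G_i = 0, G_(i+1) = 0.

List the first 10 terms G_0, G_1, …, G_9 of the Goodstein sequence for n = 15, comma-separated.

15, 111, 1283, 18752, 326593, 6588344, 150994943, 3524450280, 100077777775, 3138578427934

(0) 15|_2 = 2^(2 + 1) + 2^2 + 2 + 1 ↦ 3^(3 + 1) + 3^3 + 3 + 1|_3 = 112 ⇒ 111
(1) 111|_3 = 3^(3 + 1) + 3^3 + 3 ↦ 4^(4 + 1) + 4^4 + 4|_4 = 1284 ⇒ 1283
(2) 1283|_4 = 4^(4 + 1) + 4^4 + 3 ↦ 5^(5 + 1) + 5^5 + 3|_5 = 18753 ⇒ 18752
(3) 18752|_5 = 5^(5 + 1) + 5^5 + 2 ↦ 6^(6 + 1) + 6^6 + 2|_6 = 326594 ⇒ 326593
(4) 326593|_6 = 6^(6 + 1) + 6^6 + 1 ↦ 7^(7 + 1) + 7^7 + 1|_7 = 6588345 ⇒ 6588344
(5) 6588344|_7 = 7^(7 + 1) + 7^7 ↦ 8^(8 + 1) + 8^8|_8 = 150994944 ⇒ 150994943
(6) 150994943|_8 = 8^(8 + 1) + 7·8^7 + 7·8^6 + 7·8^5 + 7·8^4 + 7·8^3 + 7·8^2 + 7·8 + 7 ↦ 9^(9 + 1) + 7·9^7 + 7·9^6 + 7·9^5 + 7·9^4 + 7·9^3 + 7·9^2 + 7·9 + 7|_9 = 3524450281 ⇒ 3524450280
(7) 3524450280|_9 = 9^(9 + 1) + 7·9^7 + 7·9^6 + 7·9^5 + 7·9^4 + 7·9^3 + 7·9^2 + 7·9 + 6 ↦ 10^(10 + 1) + 7·10^7 + 7·10^6 + 7·10^5 + 7·10^4 + 7·10^3 + 7·10^2 + 7·10 + 6|_10 = 100077777776 ⇒ 100077777775
(8) 100077777775|_10 = 10^(10 + 1) + 7·10^7 + 7·10^6 + 7·10^5 + 7·10^4 + 7·10^3 + 7·10^2 + 7·10 + 5 ↦ 11^(11 + 1) + 7·11^7 + 7·11^6 + 7·11^5 + 7·11^4 + 7·11^3 + 7·11^2 + 7·11 + 5|_11 = 3138578427935 ⇒ 3138578427934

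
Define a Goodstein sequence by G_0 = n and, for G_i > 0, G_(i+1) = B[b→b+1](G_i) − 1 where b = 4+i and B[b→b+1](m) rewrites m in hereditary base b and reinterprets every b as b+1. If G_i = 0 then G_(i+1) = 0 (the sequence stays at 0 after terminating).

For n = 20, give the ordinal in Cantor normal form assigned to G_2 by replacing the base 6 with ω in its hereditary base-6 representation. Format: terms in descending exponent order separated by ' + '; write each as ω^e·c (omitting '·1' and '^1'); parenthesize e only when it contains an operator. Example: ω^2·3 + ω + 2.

ω^2 + 3

(0) 20|_4 = 4^2 + 4 ↦ 5^2 + 5|_5 = 30 ⇒ 29
(1) 29|_5 = 5^2 + 4 ↦ 6^2 + 4|_6 = 40 ⇒ 39
(2) 39|_6 = 6^2 + 3 ↦ 7^2 + 3|_7 = 52 ⇒ 51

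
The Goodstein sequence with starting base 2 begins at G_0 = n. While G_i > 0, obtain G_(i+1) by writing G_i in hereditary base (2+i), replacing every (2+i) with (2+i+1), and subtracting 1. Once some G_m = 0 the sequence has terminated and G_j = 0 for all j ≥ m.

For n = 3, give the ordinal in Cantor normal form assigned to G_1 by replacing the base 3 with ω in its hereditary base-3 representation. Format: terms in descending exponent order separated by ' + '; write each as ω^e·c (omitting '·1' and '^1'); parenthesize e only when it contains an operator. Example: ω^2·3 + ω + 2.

ω

(0) 3|_2 = 2 + 1 ↦ 3 + 1|_3 = 4 ⇒ 3
(1) 3|_3 = 3 ↦ 4|_4 = 4 ⇒ 3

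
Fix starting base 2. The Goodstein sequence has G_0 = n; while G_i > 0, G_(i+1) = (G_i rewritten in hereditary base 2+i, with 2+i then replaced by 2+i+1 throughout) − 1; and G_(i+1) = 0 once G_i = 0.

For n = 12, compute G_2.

1065

i=0: 12 = 2^(2 + 1) + 2^2 (b=2); 2→3: 3^(3 + 1) + 3^3 = 108; 108−1 = 107
i=1: 107 = 3^(3 + 1) + 2·3^2 + 2·3 + 2 (b=3); 3→4: 4^(4 + 1) + 2·4^2 + 2·4 + 2 = 1066; 1066−1 = 1065
i=2: 1065 = 4^(4 + 1) + 2·4^2 + 2·4 + 1 (b=4); 4→5: 5^(5 + 1) + 2·5^2 + 2·5 + 1 = 15686; 15686−1 = 15685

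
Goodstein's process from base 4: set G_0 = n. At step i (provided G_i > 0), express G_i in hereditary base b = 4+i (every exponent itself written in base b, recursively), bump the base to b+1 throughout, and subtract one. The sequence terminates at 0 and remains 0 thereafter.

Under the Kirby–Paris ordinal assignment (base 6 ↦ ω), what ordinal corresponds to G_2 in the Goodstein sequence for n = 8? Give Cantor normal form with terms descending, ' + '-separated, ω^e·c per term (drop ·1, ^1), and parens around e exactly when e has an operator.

ω + 3

base 4: 8 = 2·4; at 5: 2·5 = 10; next = 9
base 5: 9 = 5 + 4; at 6: 6 + 4 = 10; next = 9
base 6: 9 = 6 + 3; at 7: 7 + 3 = 10; next = 9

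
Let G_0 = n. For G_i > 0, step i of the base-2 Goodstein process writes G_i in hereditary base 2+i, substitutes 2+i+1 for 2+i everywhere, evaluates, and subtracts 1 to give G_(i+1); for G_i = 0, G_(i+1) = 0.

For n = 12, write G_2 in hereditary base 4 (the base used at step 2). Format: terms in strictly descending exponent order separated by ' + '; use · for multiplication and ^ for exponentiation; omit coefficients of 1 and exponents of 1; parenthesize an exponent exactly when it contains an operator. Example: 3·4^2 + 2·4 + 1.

4^(4 + 1) + 2·4^2 + 2·4 + 1

[0] 12 ≡ 2^(2 + 1) + 2^2 (base 2). Lift 3: 108. −1: 107.
[1] 107 ≡ 3^(3 + 1) + 2·3^2 + 2·3 + 2 (base 3). Lift 4: 1066. −1: 1065.
[2] 1065 ≡ 4^(4 + 1) + 2·4^2 + 2·4 + 1 (base 4). Lift 5: 15686. −1: 15685.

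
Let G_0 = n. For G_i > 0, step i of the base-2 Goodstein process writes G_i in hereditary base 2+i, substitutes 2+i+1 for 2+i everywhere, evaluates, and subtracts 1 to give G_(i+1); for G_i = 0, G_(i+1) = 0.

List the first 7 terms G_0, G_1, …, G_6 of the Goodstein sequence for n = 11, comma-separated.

11, 84, 1027, 15627, 279937, 5764801, 134217727

(0) 11|_2 = 2^(2 + 1) + 2 + 1 ↦ 3^(3 + 1) + 3 + 1|_3 = 85 ⇒ 84
(1) 84|_3 = 3^(3 + 1) + 3 ↦ 4^(4 + 1) + 4|_4 = 1028 ⇒ 1027
(2) 1027|_4 = 4^(4 + 1) + 3 ↦ 5^(5 + 1) + 3|_5 = 15628 ⇒ 15627
(3) 15627|_5 = 5^(5 + 1) + 2 ↦ 6^(6 + 1) + 2|_6 = 279938 ⇒ 279937
(4) 279937|_6 = 6^(6 + 1) + 1 ↦ 7^(7 + 1) + 1|_7 = 5764802 ⇒ 5764801
(5) 5764801|_7 = 7^(7 + 1) ↦ 8^(8 + 1)|_8 = 134217728 ⇒ 134217727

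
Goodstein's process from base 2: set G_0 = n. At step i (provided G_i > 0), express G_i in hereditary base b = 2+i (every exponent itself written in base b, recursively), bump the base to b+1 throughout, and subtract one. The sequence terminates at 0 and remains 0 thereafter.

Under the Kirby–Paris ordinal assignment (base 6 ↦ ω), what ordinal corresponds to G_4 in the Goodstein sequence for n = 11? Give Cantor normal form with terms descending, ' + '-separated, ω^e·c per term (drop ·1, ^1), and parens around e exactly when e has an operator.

step 0: 11 = 2^(2 + 1) + 2 + 1; sub 3 for 2: 3^(3 + 1) + 3 + 1; = 85; G_1 = 85−1 = 84
step 1: 84 = 3^(3 + 1) + 3; sub 4 for 3: 4^(4 + 1) + 4; = 1028; G_2 = 1028−1 = 1027
step 2: 1027 = 4^(4 + 1) + 3; sub 5 for 4: 5^(5 + 1) + 3; = 15628; G_3 = 15628−1 = 15627
step 3: 15627 = 5^(5 + 1) + 2; sub 6 for 5: 6^(6 + 1) + 2; = 279938; G_4 = 279938−1 = 279937
step 4: 279937 = 6^(6 + 1) + 1; sub 7 for 6: 7^(7 + 1) + 1; = 5764802; G_5 = 5764802−1 = 5764801

ω^(ω + 1) + 1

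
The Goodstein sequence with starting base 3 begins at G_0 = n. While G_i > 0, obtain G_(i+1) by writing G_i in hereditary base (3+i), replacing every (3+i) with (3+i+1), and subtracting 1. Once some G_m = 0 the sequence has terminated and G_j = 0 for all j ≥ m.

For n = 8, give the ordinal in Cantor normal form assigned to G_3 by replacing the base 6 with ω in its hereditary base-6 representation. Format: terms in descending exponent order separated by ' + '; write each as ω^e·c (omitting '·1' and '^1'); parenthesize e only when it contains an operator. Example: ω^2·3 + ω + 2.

ω + 5

step 0: 8 = 2·3 + 2; sub 4 for 3: 2·4 + 2; = 10; G_1 = 10−1 = 9
step 1: 9 = 2·4 + 1; sub 5 for 4: 2·5 + 1; = 11; G_2 = 11−1 = 10
step 2: 10 = 2·5; sub 6 for 5: 2·6; = 12; G_3 = 12−1 = 11
step 3: 11 = 6 + 5; sub 7 for 6: 7 + 5; = 12; G_4 = 12−1 = 11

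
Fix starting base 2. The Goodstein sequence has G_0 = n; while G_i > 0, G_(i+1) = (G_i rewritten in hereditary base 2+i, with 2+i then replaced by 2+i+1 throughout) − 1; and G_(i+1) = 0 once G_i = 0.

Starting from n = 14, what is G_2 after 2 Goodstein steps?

1281

14 —HB2→ 2^(2 + 1) + 2^2 + 2 —bump→ 3^(3 + 1) + 3^3 + 3 = 111 —(−1)→ 110
110 —HB3→ 3^(3 + 1) + 3^3 + 2 —bump→ 4^(4 + 1) + 4^4 + 2 = 1282 —(−1)→ 1281
1281 —HB4→ 4^(4 + 1) + 4^4 + 1 —bump→ 5^(5 + 1) + 5^5 + 1 = 18751 —(−1)→ 18750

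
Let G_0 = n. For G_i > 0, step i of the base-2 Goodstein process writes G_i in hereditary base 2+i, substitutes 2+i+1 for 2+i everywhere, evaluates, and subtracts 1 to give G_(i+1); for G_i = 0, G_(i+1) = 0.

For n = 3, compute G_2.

G_0 = 3. HB_2(3) = 2 + 1. Bump = 4. G_1 = 3.
G_1 = 3. HB_3(3) = 3. Bump = 4. G_2 = 3.

3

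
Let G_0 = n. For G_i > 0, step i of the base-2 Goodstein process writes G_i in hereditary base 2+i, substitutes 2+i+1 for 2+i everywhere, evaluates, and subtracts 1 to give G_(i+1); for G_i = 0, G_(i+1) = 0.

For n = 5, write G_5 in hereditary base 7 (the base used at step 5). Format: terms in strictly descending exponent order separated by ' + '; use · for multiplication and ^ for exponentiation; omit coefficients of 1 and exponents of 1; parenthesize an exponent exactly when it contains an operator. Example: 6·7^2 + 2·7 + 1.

step 0: 5 = 2^2 + 1; sub 3 for 2: 3^3 + 1; = 28; G_1 = 28−1 = 27
step 1: 27 = 3^3; sub 4 for 3: 4^4; = 256; G_2 = 256−1 = 255
step 2: 255 = 3·4^3 + 3·4^2 + 3·4 + 3; sub 5 for 4: 3·5^3 + 3·5^2 + 3·5 + 3; = 468; G_3 = 468−1 = 467
step 3: 467 = 3·5^3 + 3·5^2 + 3·5 + 2; sub 6 for 5: 3·6^3 + 3·6^2 + 3·6 + 2; = 776; G_4 = 776−1 = 775
step 4: 775 = 3·6^3 + 3·6^2 + 3·6 + 1; sub 7 for 6: 3·7^3 + 3·7^2 + 3·7 + 1; = 1198; G_5 = 1198−1 = 1197
step 5: 1197 = 3·7^3 + 3·7^2 + 3·7; sub 8 for 7: 3·8^3 + 3·8^2 + 3·8; = 1752; G_6 = 1752−1 = 1751

3·7^3 + 3·7^2 + 3·7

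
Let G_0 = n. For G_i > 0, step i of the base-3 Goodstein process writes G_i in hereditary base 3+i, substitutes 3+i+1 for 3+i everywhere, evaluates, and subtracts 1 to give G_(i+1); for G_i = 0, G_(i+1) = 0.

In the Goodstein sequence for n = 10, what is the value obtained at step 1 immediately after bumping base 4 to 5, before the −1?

[0] 10 ≡ 3^2 + 1 (base 3). Lift 4: 17. −1: 16.
[1] 16 ≡ 4^2 (base 4). Lift 5: 25. −1: 24.

25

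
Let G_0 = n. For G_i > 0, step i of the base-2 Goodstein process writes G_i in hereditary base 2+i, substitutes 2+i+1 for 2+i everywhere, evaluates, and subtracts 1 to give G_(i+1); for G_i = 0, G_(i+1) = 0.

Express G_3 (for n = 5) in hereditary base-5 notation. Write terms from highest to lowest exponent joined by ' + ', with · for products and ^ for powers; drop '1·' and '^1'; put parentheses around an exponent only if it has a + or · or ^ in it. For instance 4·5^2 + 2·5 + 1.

3·5^3 + 3·5^2 + 3·5 + 2

step 0: 5 = 2^2 + 1; sub 3 for 2: 3^3 + 1; = 28; G_1 = 28−1 = 27
step 1: 27 = 3^3; sub 4 for 3: 4^4; = 256; G_2 = 256−1 = 255
step 2: 255 = 3·4^3 + 3·4^2 + 3·4 + 3; sub 5 for 4: 3·5^3 + 3·5^2 + 3·5 + 3; = 468; G_3 = 468−1 = 467
step 3: 467 = 3·5^3 + 3·5^2 + 3·5 + 2; sub 6 for 5: 3·6^3 + 3·6^2 + 3·6 + 2; = 776; G_4 = 776−1 = 775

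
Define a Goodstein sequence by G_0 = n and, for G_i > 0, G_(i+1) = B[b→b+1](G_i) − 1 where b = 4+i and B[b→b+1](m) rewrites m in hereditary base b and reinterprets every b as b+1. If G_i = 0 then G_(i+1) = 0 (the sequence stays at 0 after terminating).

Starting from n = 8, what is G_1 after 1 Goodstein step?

(0) 8|_4 = 2·4 ↦ 2·5|_5 = 10 ⇒ 9
(1) 9|_5 = 5 + 4 ↦ 6 + 4|_6 = 10 ⇒ 9

9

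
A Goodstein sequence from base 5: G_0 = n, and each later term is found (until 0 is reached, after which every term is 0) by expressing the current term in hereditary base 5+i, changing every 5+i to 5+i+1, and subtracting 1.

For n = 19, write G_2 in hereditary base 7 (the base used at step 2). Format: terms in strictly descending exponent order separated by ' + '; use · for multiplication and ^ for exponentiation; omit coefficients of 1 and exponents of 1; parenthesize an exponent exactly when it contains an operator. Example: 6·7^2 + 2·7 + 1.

G_0 = 19. HB_5(19) = 3·5 + 4. Bump = 22. G_1 = 21.
G_1 = 21. HB_6(21) = 3·6 + 3. Bump = 24. G_2 = 23.
G_2 = 23. HB_7(23) = 3·7 + 2. Bump = 26. G_3 = 25.

3·7 + 2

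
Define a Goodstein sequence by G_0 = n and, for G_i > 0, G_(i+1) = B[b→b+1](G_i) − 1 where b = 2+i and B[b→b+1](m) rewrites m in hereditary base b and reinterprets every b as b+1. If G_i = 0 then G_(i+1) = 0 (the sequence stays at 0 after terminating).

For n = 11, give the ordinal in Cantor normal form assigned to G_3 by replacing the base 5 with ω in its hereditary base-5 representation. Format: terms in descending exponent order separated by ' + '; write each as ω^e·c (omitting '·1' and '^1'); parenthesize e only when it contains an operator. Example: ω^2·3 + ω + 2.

ω^(ω + 1) + 2

[0] 11 ≡ 2^(2 + 1) + 2 + 1 (base 2). Lift 3: 85. −1: 84.
[1] 84 ≡ 3^(3 + 1) + 3 (base 3). Lift 4: 1028. −1: 1027.
[2] 1027 ≡ 4^(4 + 1) + 3 (base 4). Lift 5: 15628. −1: 15627.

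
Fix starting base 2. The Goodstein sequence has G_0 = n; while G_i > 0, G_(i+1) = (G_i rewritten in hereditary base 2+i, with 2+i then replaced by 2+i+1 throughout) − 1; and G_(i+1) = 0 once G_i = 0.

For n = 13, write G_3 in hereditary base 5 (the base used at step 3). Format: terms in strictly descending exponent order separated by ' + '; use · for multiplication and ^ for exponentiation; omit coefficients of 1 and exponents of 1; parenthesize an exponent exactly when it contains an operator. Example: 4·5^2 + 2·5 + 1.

5^(5 + 1) + 3·5^3 + 3·5^2 + 3·5 + 2

base 2: 13 = 2^(2 + 1) + 2^2 + 1; at 3: 3^(3 + 1) + 3^3 + 1 = 109; next = 108
base 3: 108 = 3^(3 + 1) + 3^3; at 4: 4^(4 + 1) + 4^4 = 1280; next = 1279
base 4: 1279 = 4^(4 + 1) + 3·4^3 + 3·4^2 + 3·4 + 3; at 5: 5^(5 + 1) + 3·5^3 + 3·5^2 + 3·5 + 3 = 16093; next = 16092
base 5: 16092 = 5^(5 + 1) + 3·5^3 + 3·5^2 + 3·5 + 2; at 6: 6^(6 + 1) + 3·6^3 + 3·6^2 + 3·6 + 2 = 280712; next = 280711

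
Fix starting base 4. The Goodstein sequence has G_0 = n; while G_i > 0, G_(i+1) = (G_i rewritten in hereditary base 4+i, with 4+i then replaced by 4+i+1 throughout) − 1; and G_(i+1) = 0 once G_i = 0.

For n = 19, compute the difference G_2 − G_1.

[0] 19 ≡ 4^2 + 3 (base 4). Lift 5: 28. −1: 27.
[1] 27 ≡ 5^2 + 2 (base 5). Lift 6: 38. −1: 37.

10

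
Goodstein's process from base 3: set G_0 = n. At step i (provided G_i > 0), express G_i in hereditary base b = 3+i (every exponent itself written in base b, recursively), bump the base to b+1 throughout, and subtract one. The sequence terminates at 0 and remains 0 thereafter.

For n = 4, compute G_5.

step 0: 4 = 3 + 1; sub 4 for 3: 4 + 1; = 5; G_1 = 5−1 = 4
step 1: 4 = 4; sub 5 for 4: 5; = 5; G_2 = 5−1 = 4
step 2: 4 = 4; sub 6 for 5: 4; = 4; G_3 = 4−1 = 3
step 3: 3 = 3; sub 7 for 6: 3; = 3; G_4 = 3−1 = 2
step 4: 2 = 2; sub 8 for 7: 2; = 2; G_5 = 2−1 = 1
step 5: 1 = 1; sub 9 for 8: 1; = 1; G_6 = 1−1 = 0

1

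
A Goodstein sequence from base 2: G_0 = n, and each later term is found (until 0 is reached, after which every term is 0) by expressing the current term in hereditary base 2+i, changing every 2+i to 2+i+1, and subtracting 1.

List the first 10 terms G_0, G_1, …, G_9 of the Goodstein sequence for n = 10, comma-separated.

10, 83, 1025, 15625, 279935, 4215754, 84073323, 1937434592, 50000555551, 1426559238830

i=0: 10 = 2^(2 + 1) + 2 (b=2); 2→3: 3^(3 + 1) + 3 = 84; 84−1 = 83
i=1: 83 = 3^(3 + 1) + 2 (b=3); 3→4: 4^(4 + 1) + 2 = 1026; 1026−1 = 1025
i=2: 1025 = 4^(4 + 1) + 1 (b=4); 4→5: 5^(5 + 1) + 1 = 15626; 15626−1 = 15625
i=3: 15625 = 5^(5 + 1) (b=5); 5→6: 6^(6 + 1) = 279936; 279936−1 = 279935
i=4: 279935 = 5·6^6 + 5·6^5 + 5·6^4 + 5·6^3 + 5·6^2 + 5·6 + 5 (b=6); 6→7: 5·7^7 + 5·7^5 + 5·7^4 + 5·7^3 + 5·7^2 + 5·7 + 5 = 4215755; 4215755−1 = 4215754
i=5: 4215754 = 5·7^7 + 5·7^5 + 5·7^4 + 5·7^3 + 5·7^2 + 5·7 + 4 (b=7); 7→8: 5·8^8 + 5·8^5 + 5·8^4 + 5·8^3 + 5·8^2 + 5·8 + 4 = 84073324; 84073324−1 = 84073323
i=6: 84073323 = 5·8^8 + 5·8^5 + 5·8^4 + 5·8^3 + 5·8^2 + 5·8 + 3 (b=8); 8→9: 5·9^9 + 5·9^5 + 5·9^4 + 5·9^3 + 5·9^2 + 5·9 + 3 = 1937434593; 1937434593−1 = 1937434592
i=7: 1937434592 = 5·9^9 + 5·9^5 + 5·9^4 + 5·9^3 + 5·9^2 + 5·9 + 2 (b=9); 9→10: 5·10^10 + 5·10^5 + 5·10^4 + 5·10^3 + 5·10^2 + 5·10 + 2 = 50000555552; 50000555552−1 = 50000555551
i=8: 50000555551 = 5·10^10 + 5·10^5 + 5·10^4 + 5·10^3 + 5·10^2 + 5·10 + 1 (b=10); 10→11: 5·11^11 + 5·11^5 + 5·11^4 + 5·11^3 + 5·11^2 + 5·11 + 1 = 1426559238831; 1426559238831−1 = 1426559238830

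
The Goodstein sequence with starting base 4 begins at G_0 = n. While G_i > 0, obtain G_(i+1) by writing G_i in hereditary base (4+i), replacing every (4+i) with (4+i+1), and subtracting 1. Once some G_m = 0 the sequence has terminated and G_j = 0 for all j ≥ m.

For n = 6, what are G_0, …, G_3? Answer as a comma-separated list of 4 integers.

6, 6, 6, 6

(0) 6|_4 = 4 + 2 ↦ 5 + 2|_5 = 7 ⇒ 6
(1) 6|_5 = 5 + 1 ↦ 6 + 1|_6 = 7 ⇒ 6
(2) 6|_6 = 6 ↦ 7|_7 = 7 ⇒ 6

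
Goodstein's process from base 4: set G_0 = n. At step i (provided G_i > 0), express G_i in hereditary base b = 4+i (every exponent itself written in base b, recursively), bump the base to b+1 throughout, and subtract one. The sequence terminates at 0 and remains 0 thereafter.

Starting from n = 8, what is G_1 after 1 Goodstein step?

step 0: 8 = 2·4; sub 5 for 4: 2·5; = 10; G_1 = 10−1 = 9
step 1: 9 = 5 + 4; sub 6 for 5: 6 + 4; = 10; G_2 = 10−1 = 9

9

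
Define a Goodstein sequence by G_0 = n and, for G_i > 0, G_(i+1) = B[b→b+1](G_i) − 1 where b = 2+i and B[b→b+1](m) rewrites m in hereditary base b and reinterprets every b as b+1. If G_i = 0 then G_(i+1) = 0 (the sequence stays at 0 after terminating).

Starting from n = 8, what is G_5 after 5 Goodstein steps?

1647195

i=0: 8 = 2^(2 + 1) (b=2); 2→3: 3^(3 + 1) = 81; 81−1 = 80
i=1: 80 = 2·3^3 + 2·3^2 + 2·3 + 2 (b=3); 3→4: 2·4^4 + 2·4^2 + 2·4 + 2 = 554; 554−1 = 553
i=2: 553 = 2·4^4 + 2·4^2 + 2·4 + 1 (b=4); 4→5: 2·5^5 + 2·5^2 + 2·5 + 1 = 6311; 6311−1 = 6310
i=3: 6310 = 2·5^5 + 2·5^2 + 2·5 (b=5); 5→6: 2·6^6 + 2·6^2 + 2·6 = 93396; 93396−1 = 93395
i=4: 93395 = 2·6^6 + 2·6^2 + 6 + 5 (b=6); 6→7: 2·7^7 + 2·7^2 + 7 + 5 = 1647196; 1647196−1 = 1647195
i=5: 1647195 = 2·7^7 + 2·7^2 + 7 + 4 (b=7); 7→8: 2·8^8 + 2·8^2 + 8 + 4 = 33554572; 33554572−1 = 33554571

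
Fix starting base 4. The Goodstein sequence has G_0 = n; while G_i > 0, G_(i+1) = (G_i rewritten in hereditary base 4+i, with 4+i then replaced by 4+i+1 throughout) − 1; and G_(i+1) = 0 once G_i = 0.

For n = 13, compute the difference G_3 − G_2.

i=0: 13 = 3·4 + 1 (b=4); 4→5: 3·5 + 1 = 16; 16−1 = 15
i=1: 15 = 3·5 (b=5); 5→6: 3·6 = 18; 18−1 = 17
i=2: 17 = 2·6 + 5 (b=6); 6→7: 2·7 + 5 = 19; 19−1 = 18

1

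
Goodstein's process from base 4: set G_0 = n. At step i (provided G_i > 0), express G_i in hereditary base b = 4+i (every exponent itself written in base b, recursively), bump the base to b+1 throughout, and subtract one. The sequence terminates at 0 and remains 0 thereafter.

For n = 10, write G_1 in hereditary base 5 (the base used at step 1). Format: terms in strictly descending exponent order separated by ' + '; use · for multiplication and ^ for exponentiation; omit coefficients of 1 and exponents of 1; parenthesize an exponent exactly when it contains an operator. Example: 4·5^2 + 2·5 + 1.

step 0: 10 = 2·4 + 2; sub 5 for 4: 2·5 + 2; = 12; G_1 = 12−1 = 11
step 1: 11 = 2·5 + 1; sub 6 for 5: 2·6 + 1; = 13; G_2 = 13−1 = 12

2·5 + 1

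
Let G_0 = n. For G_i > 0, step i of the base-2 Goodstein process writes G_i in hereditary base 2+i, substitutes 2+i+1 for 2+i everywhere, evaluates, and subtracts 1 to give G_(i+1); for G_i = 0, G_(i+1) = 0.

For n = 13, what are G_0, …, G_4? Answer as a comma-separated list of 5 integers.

13, 108, 1279, 16092, 280711

G_0=13  [base 2] 2^(2 + 1) + 2^2 + 1  →[2↦3]→  3^(3 + 1) + 3^3 + 1 = 109  −1 ⇒ G_1=108
G_1=108  [base 3] 3^(3 + 1) + 3^3  →[3↦4]→  4^(4 + 1) + 4^4 = 1280  −1 ⇒ G_2=1279
G_2=1279  [base 4] 4^(4 + 1) + 3·4^3 + 3·4^2 + 3·4 + 3  →[4↦5]→  5^(5 + 1) + 3·5^3 + 3·5^2 + 3·5 + 3 = 16093  −1 ⇒ G_3=16092
G_3=16092  [base 5] 5^(5 + 1) + 3·5^3 + 3·5^2 + 3·5 + 2  →[5↦6]→  6^(6 + 1) + 3·6^3 + 3·6^2 + 3·6 + 2 = 280712  −1 ⇒ G_4=280711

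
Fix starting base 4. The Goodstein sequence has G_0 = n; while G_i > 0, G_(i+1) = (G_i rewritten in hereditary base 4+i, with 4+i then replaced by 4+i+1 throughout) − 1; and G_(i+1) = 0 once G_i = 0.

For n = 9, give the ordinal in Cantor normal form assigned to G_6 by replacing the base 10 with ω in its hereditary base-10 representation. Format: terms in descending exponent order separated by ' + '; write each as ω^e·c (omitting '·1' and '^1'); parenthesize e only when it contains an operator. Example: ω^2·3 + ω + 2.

ω + 1

G_0 = 9. HB_4(9) = 2·4 + 1. Bump = 11. G_1 = 10.
G_1 = 10. HB_5(10) = 2·5. Bump = 12. G_2 = 11.
G_2 = 11. HB_6(11) = 6 + 5. Bump = 12. G_3 = 11.
G_3 = 11. HB_7(11) = 7 + 4. Bump = 12. G_4 = 11.
G_4 = 11. HB_8(11) = 8 + 3. Bump = 12. G_5 = 11.
G_5 = 11. HB_9(11) = 9 + 2. Bump = 12. G_6 = 11.
G_6 = 11. HB_10(11) = 10 + 1. Bump = 12. G_7 = 11.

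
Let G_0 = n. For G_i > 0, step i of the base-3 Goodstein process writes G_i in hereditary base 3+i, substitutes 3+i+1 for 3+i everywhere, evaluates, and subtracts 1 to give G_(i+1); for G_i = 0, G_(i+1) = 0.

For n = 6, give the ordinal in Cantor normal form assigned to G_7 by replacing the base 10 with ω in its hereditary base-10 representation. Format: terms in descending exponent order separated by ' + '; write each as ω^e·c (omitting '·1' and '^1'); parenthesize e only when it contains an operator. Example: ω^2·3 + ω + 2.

5

i=0: 6 = 2·3 (b=3); 3→4: 2·4 = 8; 8−1 = 7
i=1: 7 = 4 + 3 (b=4); 4→5: 5 + 3 = 8; 8−1 = 7
i=2: 7 = 5 + 2 (b=5); 5→6: 6 + 2 = 8; 8−1 = 7
i=3: 7 = 6 + 1 (b=6); 6→7: 7 + 1 = 8; 8−1 = 7
i=4: 7 = 7 (b=7); 7→8: 8 = 8; 8−1 = 7
i=5: 7 = 7 (b=8); 8→9: 7 = 7; 7−1 = 6
i=6: 6 = 6 (b=9); 9→10: 6 = 6; 6−1 = 5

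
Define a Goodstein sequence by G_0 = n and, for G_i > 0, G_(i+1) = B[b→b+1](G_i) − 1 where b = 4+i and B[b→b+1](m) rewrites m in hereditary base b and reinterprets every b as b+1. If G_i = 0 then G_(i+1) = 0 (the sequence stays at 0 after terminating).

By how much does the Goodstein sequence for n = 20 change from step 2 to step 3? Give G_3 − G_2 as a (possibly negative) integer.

i=0: 20 = 4^2 + 4 (b=4); 4→5: 5^2 + 5 = 30; 30−1 = 29
i=1: 29 = 5^2 + 4 (b=5); 5→6: 6^2 + 4 = 40; 40−1 = 39
i=2: 39 = 6^2 + 3 (b=6); 6→7: 7^2 + 3 = 52; 52−1 = 51

12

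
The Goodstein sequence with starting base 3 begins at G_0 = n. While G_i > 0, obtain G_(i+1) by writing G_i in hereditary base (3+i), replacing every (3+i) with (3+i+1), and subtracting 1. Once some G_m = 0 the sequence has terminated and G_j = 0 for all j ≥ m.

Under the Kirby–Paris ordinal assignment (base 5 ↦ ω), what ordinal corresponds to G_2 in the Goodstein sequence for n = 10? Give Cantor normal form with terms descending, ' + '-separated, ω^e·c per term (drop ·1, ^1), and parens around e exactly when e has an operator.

ω·4 + 4

(0) 10|_3 = 3^2 + 1 ↦ 4^2 + 1|_4 = 17 ⇒ 16
(1) 16|_4 = 4^2 ↦ 5^2|_5 = 25 ⇒ 24
(2) 24|_5 = 4·5 + 4 ↦ 4·6 + 4|_6 = 28 ⇒ 27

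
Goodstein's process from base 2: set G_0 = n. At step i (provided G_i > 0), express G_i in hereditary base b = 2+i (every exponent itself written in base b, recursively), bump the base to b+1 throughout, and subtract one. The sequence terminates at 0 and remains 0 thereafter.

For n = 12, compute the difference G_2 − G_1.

958

(0) 12|_2 = 2^(2 + 1) + 2^2 ↦ 3^(3 + 1) + 3^3|_3 = 108 ⇒ 107
(1) 107|_3 = 3^(3 + 1) + 2·3^2 + 2·3 + 2 ↦ 4^(4 + 1) + 2·4^2 + 2·4 + 2|_4 = 1066 ⇒ 1065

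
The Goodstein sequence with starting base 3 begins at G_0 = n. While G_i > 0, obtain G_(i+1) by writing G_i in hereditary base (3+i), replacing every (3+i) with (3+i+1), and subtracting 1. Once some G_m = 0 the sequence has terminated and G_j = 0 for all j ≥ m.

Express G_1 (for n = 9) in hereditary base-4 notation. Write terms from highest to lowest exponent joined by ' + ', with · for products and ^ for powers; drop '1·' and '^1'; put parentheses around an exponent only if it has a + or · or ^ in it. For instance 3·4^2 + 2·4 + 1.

step 0: 9 = 3^2; sub 4 for 3: 4^2; = 16; G_1 = 16−1 = 15
step 1: 15 = 3·4 + 3; sub 5 for 4: 3·5 + 3; = 18; G_2 = 18−1 = 17

3·4 + 3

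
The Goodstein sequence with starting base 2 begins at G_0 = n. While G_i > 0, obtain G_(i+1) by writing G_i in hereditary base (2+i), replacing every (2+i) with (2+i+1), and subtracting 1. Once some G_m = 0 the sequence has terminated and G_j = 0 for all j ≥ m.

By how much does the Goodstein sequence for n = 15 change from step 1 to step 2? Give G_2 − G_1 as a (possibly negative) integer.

G_0 = 15. HB_2(15) = 2^(2 + 1) + 2^2 + 2 + 1. Bump = 112. G_1 = 111.
G_1 = 111. HB_3(111) = 3^(3 + 1) + 3^3 + 3. Bump = 1284. G_2 = 1283.

1172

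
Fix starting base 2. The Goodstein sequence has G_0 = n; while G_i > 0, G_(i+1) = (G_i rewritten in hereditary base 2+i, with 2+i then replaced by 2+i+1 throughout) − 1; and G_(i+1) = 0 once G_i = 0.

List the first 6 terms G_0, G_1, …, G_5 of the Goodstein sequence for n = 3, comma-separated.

3, 3, 3, 2, 1, 0

[0] 3 ≡ 2 + 1 (base 2). Lift 3: 4. −1: 3.
[1] 3 ≡ 3 (base 3). Lift 4: 4. −1: 3.
[2] 3 ≡ 3 (base 4). Lift 5: 3. −1: 2.
[3] 2 ≡ 2 (base 5). Lift 6: 2. −1: 1.
[4] 1 ≡ 1 (base 6). Lift 7: 1. −1: 0.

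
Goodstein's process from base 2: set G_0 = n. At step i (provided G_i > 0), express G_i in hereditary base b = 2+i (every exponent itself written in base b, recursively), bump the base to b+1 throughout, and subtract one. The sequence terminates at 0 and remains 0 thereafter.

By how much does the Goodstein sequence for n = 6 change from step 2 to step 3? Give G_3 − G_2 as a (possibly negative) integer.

base 2: 6 = 2^2 + 2; at 3: 3^3 + 3 = 30; next = 29
base 3: 29 = 3^3 + 2; at 4: 4^4 + 2 = 258; next = 257
base 4: 257 = 4^4 + 1; at 5: 5^5 + 1 = 3126; next = 3125

2868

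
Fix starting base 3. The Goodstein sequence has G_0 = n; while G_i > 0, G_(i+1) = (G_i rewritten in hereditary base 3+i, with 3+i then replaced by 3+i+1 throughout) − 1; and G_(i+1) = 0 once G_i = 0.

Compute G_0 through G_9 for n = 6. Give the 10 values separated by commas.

G_0=6  [base 3] 2·3  →[3↦4]→  2·4 = 8  −1 ⇒ G_1=7
G_1=7  [base 4] 4 + 3  →[4↦5]→  5 + 3 = 8  −1 ⇒ G_2=7
G_2=7  [base 5] 5 + 2  →[5↦6]→  6 + 2 = 8  −1 ⇒ G_3=7
G_3=7  [base 6] 6 + 1  →[6↦7]→  7 + 1 = 8  −1 ⇒ G_4=7
G_4=7  [base 7] 7  →[7↦8]→  8 = 8  −1 ⇒ G_5=7
G_5=7  [base 8] 7  →[8↦9]→  7 = 7  −1 ⇒ G_6=6
G_6=6  [base 9] 6  →[9↦10]→  6 = 6  −1 ⇒ G_7=5
G_7=5  [base 10] 5  →[10↦11]→  5 = 5  −1 ⇒ G_8=4
G_8=4  [base 11] 4  →[11↦12]→  4 = 4  −1 ⇒ G_9=3

6, 7, 7, 7, 7, 7, 6, 5, 4, 3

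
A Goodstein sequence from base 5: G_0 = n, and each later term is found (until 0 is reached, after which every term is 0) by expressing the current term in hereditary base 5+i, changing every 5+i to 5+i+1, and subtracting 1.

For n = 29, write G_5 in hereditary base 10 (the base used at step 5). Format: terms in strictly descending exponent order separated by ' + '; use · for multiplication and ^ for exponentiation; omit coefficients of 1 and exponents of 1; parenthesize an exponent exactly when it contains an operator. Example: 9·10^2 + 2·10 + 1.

9·10 + 9

[0] 29 ≡ 5^2 + 4 (base 5). Lift 6: 40. −1: 39.
[1] 39 ≡ 6^2 + 3 (base 6). Lift 7: 52. −1: 51.
[2] 51 ≡ 7^2 + 2 (base 7). Lift 8: 66. −1: 65.
[3] 65 ≡ 8^2 + 1 (base 8). Lift 9: 82. −1: 81.
[4] 81 ≡ 9^2 (base 9). Lift 10: 100. −1: 99.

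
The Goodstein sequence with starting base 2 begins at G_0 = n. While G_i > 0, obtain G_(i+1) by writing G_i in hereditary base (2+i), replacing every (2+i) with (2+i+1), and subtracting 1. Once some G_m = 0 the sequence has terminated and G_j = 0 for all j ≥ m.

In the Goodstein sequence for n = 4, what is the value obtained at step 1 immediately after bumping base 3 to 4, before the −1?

G_0 = 4. HB_2(4) = 2^2. Bump = 27. G_1 = 26.
G_1 = 26. HB_3(26) = 2·3^2 + 2·3 + 2. Bump = 42. G_2 = 41.

42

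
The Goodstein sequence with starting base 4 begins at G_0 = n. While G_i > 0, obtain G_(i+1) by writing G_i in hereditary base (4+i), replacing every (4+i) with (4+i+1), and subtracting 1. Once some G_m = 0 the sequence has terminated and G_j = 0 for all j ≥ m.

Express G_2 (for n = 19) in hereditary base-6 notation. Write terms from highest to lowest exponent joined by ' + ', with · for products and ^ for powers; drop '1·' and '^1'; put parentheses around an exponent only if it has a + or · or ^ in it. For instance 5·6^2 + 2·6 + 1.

G_0 = 19. HB_4(19) = 4^2 + 3. Bump = 28. G_1 = 27.
G_1 = 27. HB_5(27) = 5^2 + 2. Bump = 38. G_2 = 37.

6^2 + 1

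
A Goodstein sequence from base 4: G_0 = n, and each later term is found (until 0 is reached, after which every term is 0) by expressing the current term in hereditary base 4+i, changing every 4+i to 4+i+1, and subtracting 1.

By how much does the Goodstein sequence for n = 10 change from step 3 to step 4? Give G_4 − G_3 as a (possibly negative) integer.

G_0=10  [base 4] 2·4 + 2  →[4↦5]→  2·5 + 2 = 12  −1 ⇒ G_1=11
G_1=11  [base 5] 2·5 + 1  →[5↦6]→  2·6 + 1 = 13  −1 ⇒ G_2=12
G_2=12  [base 6] 2·6  →[6↦7]→  2·7 = 14  −1 ⇒ G_3=13
G_3=13  [base 7] 7 + 6  →[7↦8]→  8 + 6 = 14  −1 ⇒ G_4=13

0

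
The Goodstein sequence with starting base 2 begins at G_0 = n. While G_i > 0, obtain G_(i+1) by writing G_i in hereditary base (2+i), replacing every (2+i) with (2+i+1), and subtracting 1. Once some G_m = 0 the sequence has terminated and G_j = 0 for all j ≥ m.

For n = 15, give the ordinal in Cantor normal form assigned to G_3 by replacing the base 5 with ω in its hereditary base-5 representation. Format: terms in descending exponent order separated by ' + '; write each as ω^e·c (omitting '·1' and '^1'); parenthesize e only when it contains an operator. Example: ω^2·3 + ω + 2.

ω^(ω + 1) + ω^ω + 2

[0] 15 ≡ 2^(2 + 1) + 2^2 + 2 + 1 (base 2). Lift 3: 112. −1: 111.
[1] 111 ≡ 3^(3 + 1) + 3^3 + 3 (base 3). Lift 4: 1284. −1: 1283.
[2] 1283 ≡ 4^(4 + 1) + 4^4 + 3 (base 4). Lift 5: 18753. −1: 18752.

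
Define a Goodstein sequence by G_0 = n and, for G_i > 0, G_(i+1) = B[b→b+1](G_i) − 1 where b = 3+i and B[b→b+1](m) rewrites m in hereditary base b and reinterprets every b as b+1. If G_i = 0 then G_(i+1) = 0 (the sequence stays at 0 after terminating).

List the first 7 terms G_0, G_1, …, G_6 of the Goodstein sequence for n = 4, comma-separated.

4, 4, 4, 3, 2, 1, 0

base 3: 4 = 3 + 1; at 4: 4 + 1 = 5; next = 4
base 4: 4 = 4; at 5: 5 = 5; next = 4
base 5: 4 = 4; at 6: 4 = 4; next = 3
base 6: 3 = 3; at 7: 3 = 3; next = 2
base 7: 2 = 2; at 8: 2 = 2; next = 1
base 8: 1 = 1; at 9: 1 = 1; next = 0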